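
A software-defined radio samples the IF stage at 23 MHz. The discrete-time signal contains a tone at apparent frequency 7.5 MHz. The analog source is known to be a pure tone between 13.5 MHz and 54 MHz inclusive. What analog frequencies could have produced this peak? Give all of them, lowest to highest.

Frequencies that alias to 7.5 MHz are k·fs ± 7.5 MHz for integer k ≥ 0.
k=0: 7.5 MHz.
k=1: 15.5 MHz, 30.5 MHz.
k=2: 38.5 MHz, 53.5 MHz.
k=3: 61.5 MHz, 76.5 MHz.
Within [13.5 MHz, 54 MHz]: 15.5 MHz, 30.5 MHz, 38.5 MHz, 53.5 MHz.

15.5 MHz, 30.5 MHz, 38.5 MHz, 53.5 MHz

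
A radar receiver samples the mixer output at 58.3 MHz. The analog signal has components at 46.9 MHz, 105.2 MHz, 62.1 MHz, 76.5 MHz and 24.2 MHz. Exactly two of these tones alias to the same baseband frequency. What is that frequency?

11.4 MHz

fs/2 = 29.15 MHz.
46.9 MHz > fs/2 = 29.15 MHz, folds to fs − 46.9 MHz = 11.4 MHz.
105.2 MHz mod fs = 46.9 MHz.
46.9 MHz > fs/2 = 29.15 MHz, folds to fs − 46.9 MHz = 11.4 MHz.
62.1 MHz mod fs = 3.8 MHz.
3.8 MHz ≤ fs/2 = 29.15 MHz, appears at 3.8 MHz.
76.5 MHz mod fs = 18.2 MHz.
18.2 MHz ≤ fs/2 = 29.15 MHz, appears at 18.2 MHz.
24.2 MHz ≤ fs/2 = 29.15 MHz, passes unchanged.
46.9 MHz and 105.2 MHz both map to 11.4 MHz.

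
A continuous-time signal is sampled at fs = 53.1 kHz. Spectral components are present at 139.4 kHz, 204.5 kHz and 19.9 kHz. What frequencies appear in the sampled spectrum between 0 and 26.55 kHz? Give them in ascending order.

7.9 kHz, 19.9 kHz

fs/2 = 26.55 kHz.
139.4 kHz mod fs = 33.2 kHz.
33.2 kHz > fs/2 = 26.55 kHz, folds to fs − 33.2 kHz = 19.9 kHz.
204.5 kHz mod fs = 45.2 kHz.
45.2 kHz > fs/2 = 26.55 kHz, folds to fs − 45.2 kHz = 7.9 kHz.
19.9 kHz ≤ fs/2 = 26.55 kHz, passes unchanged.
Distinct values: {7.9 kHz, 19.9 kHz}.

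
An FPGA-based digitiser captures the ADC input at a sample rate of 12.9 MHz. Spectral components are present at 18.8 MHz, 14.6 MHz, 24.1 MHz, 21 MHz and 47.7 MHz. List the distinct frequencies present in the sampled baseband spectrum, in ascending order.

1.7 MHz, 3.9 MHz, 4.8 MHz, 5.9 MHz

fs/2 = 6.45 MHz.
18.8 MHz mod fs = 5.9 MHz.
5.9 MHz ≤ fs/2 = 6.45 MHz, appears at 5.9 MHz.
14.6 MHz mod fs = 1.7 MHz.
1.7 MHz ≤ fs/2 = 6.45 MHz, appears at 1.7 MHz.
24.1 MHz mod fs = 11.2 MHz.
11.2 MHz > fs/2 = 6.45 MHz, folds to fs − 11.2 MHz = 1.7 MHz.
21 MHz mod fs = 8.1 MHz.
8.1 MHz > fs/2 = 6.45 MHz, folds to fs − 8.1 MHz = 4.8 MHz.
47.7 MHz mod fs = 9 MHz.
9 MHz > fs/2 = 6.45 MHz, folds to fs − 9 MHz = 3.9 MHz.
Distinct values: {1.7 MHz, 3.9 MHz, 4.8 MHz, 5.9 MHz}.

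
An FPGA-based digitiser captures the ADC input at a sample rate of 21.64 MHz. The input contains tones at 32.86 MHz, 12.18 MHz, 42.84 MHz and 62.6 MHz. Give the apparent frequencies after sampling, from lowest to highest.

0.44 MHz, 2.32 MHz, 9.46 MHz, 10.42 MHz

fs/2 = 10.82 MHz.
32.86 MHz mod fs = 11.22 MHz.
11.22 MHz > fs/2 = 10.82 MHz, folds to fs − 11.22 MHz = 10.42 MHz.
12.18 MHz > fs/2 = 10.82 MHz, folds to fs − 12.18 MHz = 9.46 MHz.
42.84 MHz mod fs = 21.2 MHz.
21.2 MHz > fs/2 = 10.82 MHz, folds to fs − 21.2 MHz = 0.44 MHz.
62.6 MHz mod fs = 19.32 MHz.
19.32 MHz > fs/2 = 10.82 MHz, folds to fs − 19.32 MHz = 2.32 MHz.
Distinct values: {0.44 MHz, 2.32 MHz, 9.46 MHz, 10.42 MHz}.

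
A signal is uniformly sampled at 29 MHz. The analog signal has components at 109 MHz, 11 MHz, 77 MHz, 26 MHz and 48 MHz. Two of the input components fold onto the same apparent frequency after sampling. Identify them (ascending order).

48 MHz, 77 MHz

fs/2 = 14.5 MHz.
109 MHz mod fs = 22 MHz.
22 MHz > fs/2 = 14.5 MHz, folds to fs − 22 MHz = 7 MHz.
11 MHz ≤ fs/2 = 14.5 MHz, passes unchanged.
77 MHz mod fs = 19 MHz.
19 MHz > fs/2 = 14.5 MHz, folds to fs − 19 MHz = 10 MHz.
26 MHz > fs/2 = 14.5 MHz, folds to fs − 26 MHz = 3 MHz.
48 MHz mod fs = 19 MHz.
19 MHz > fs/2 = 14.5 MHz, folds to fs − 19 MHz = 10 MHz.
48 MHz and 77 MHz both map to 10 MHz.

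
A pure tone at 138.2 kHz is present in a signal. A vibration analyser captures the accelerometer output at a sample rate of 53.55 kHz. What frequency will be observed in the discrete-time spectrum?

22.45 kHz

138.2 kHz mod fs = 31.1 kHz.
31.1 kHz > fs/2 = 26.775 kHz, folds to fs − 31.1 kHz = 22.45 kHz.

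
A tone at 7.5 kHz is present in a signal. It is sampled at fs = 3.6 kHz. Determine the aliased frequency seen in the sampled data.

7.5 kHz mod fs = 0.3 kHz.
0.3 kHz ≤ fs/2 = 1.8 kHz, appears at 0.3 kHz.

0.3 kHz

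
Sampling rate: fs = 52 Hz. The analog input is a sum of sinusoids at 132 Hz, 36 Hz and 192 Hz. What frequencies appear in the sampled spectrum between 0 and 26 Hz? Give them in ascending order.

fs/2 = 26 Hz.
132 Hz mod fs = 28 Hz.
28 Hz > fs/2 = 26 Hz, folds to fs − 28 Hz = 24 Hz.
36 Hz > fs/2 = 26 Hz, folds to fs − 36 Hz = 16 Hz.
192 Hz mod fs = 36 Hz.
36 Hz > fs/2 = 26 Hz, folds to fs − 36 Hz = 16 Hz.
Distinct values: {16 Hz, 24 Hz}.

16 Hz, 24 Hz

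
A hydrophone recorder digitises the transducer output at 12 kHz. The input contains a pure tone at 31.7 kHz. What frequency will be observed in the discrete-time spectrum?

31.7 kHz mod fs = 7.7 kHz.
7.7 kHz > fs/2 = 6 kHz, folds to fs − 7.7 kHz = 4.3 kHz.

4.3 kHz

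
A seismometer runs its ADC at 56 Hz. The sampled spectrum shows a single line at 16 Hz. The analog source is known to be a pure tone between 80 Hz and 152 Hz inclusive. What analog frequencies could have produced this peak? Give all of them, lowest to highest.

96 Hz, 128 Hz, 152 Hz

Frequencies that alias to 16 Hz are k·fs ± 16 Hz for integer k ≥ 0.
k=0: 16 Hz.
k=1: 40 Hz, 72 Hz.
k=2: 96 Hz, 128 Hz.
k=3: 152 Hz, 184 Hz.
k=4: 208 Hz, 240 Hz.
Within [80 Hz, 152 Hz]: 96 Hz, 128 Hz, 152 Hz.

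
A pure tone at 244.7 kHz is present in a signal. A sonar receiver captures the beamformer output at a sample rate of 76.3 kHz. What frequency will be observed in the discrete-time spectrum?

244.7 kHz mod fs = 15.8 kHz.
15.8 kHz ≤ fs/2 = 38.15 kHz, appears at 15.8 kHz.

15.8 kHz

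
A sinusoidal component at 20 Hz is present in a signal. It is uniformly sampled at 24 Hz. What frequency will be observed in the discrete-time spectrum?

4 Hz

20 Hz > fs/2 = 12 Hz, folds to fs − 20 Hz = 4 Hz.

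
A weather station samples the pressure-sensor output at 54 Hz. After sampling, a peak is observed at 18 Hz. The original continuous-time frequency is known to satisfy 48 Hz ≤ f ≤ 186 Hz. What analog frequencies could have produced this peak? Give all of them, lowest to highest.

72 Hz, 90 Hz, 126 Hz, 144 Hz, 180 Hz

Frequencies that alias to 18 Hz are k·fs ± 18 Hz for integer k ≥ 0.
k=0: 18 Hz.
k=1: 36 Hz, 72 Hz.
k=2: 90 Hz, 126 Hz.
k=3: 144 Hz, 180 Hz.
k=4: 198 Hz, 234 Hz.
Within [48 Hz, 186 Hz]: 72 Hz, 90 Hz, 126 Hz, 144 Hz, 180 Hz.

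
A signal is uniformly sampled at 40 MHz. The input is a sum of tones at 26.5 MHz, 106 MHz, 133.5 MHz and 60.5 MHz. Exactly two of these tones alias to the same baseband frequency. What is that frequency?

13.5 MHz

fs/2 = 20 MHz.
26.5 MHz > fs/2 = 20 MHz, folds to fs − 26.5 MHz = 13.5 MHz.
106 MHz mod fs = 26 MHz.
26 MHz > fs/2 = 20 MHz, folds to fs − 26 MHz = 14 MHz.
133.5 MHz mod fs = 13.5 MHz.
13.5 MHz ≤ fs/2 = 20 MHz, appears at 13.5 MHz.
60.5 MHz mod fs = 20.5 MHz.
20.5 MHz > fs/2 = 20 MHz, folds to fs − 20.5 MHz = 19.5 MHz.
26.5 MHz and 133.5 MHz both map to 13.5 MHz.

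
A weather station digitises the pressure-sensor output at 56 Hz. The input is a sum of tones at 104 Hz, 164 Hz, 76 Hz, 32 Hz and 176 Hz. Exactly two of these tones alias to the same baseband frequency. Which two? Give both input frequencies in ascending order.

fs/2 = 28 Hz.
104 Hz mod fs = 48 Hz.
48 Hz > fs/2 = 28 Hz, folds to fs − 48 Hz = 8 Hz.
164 Hz mod fs = 52 Hz.
52 Hz > fs/2 = 28 Hz, folds to fs − 52 Hz = 4 Hz.
76 Hz mod fs = 20 Hz.
20 Hz ≤ fs/2 = 28 Hz, appears at 20 Hz.
32 Hz > fs/2 = 28 Hz, folds to fs − 32 Hz = 24 Hz.
176 Hz mod fs = 8 Hz.
8 Hz ≤ fs/2 = 28 Hz, appears at 8 Hz.
104 Hz and 176 Hz both map to 8 Hz.

104 Hz, 176 Hz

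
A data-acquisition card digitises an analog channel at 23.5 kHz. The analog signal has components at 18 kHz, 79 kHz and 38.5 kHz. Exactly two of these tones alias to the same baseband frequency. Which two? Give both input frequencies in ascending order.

38.5 kHz, 79 kHz

fs/2 = 11.75 kHz.
18 kHz > fs/2 = 11.75 kHz, folds to fs − 18 kHz = 5.5 kHz.
79 kHz mod fs = 8.5 kHz.
8.5 kHz ≤ fs/2 = 11.75 kHz, appears at 8.5 kHz.
38.5 kHz mod fs = 15 kHz.
15 kHz > fs/2 = 11.75 kHz, folds to fs − 15 kHz = 8.5 kHz.
38.5 kHz and 79 kHz both map to 8.5 kHz.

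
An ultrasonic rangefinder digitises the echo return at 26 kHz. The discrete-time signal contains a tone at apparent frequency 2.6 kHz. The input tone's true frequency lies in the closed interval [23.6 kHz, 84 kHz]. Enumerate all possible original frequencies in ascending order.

Frequencies that alias to 2.6 kHz are k·fs ± 2.6 kHz for integer k ≥ 0.
k=0: 2.6 kHz.
k=1: 23.4 kHz, 28.6 kHz.
k=2: 49.4 kHz, 54.6 kHz.
k=3: 75.4 kHz, 80.6 kHz.
k=4: 101.4 kHz, 106.6 kHz.
Within [23.6 kHz, 84 kHz]: 28.6 kHz, 49.4 kHz, 54.6 kHz, 75.4 kHz, 80.6 kHz.

28.6 kHz, 49.4 kHz, 54.6 kHz, 75.4 kHz, 80.6 kHz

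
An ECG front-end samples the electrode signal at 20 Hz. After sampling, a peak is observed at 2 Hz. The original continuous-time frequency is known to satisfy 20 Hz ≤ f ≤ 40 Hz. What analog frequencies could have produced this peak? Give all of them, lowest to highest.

Frequencies that alias to 2 Hz are k·fs ± 2 Hz for integer k ≥ 0.
k=0: 2 Hz.
k=1: 18 Hz, 22 Hz.
k=2: 38 Hz, 42 Hz.
k=3: 58 Hz, 62 Hz.
Within [20 Hz, 40 Hz]: 22 Hz, 38 Hz.

22 Hz, 38 Hz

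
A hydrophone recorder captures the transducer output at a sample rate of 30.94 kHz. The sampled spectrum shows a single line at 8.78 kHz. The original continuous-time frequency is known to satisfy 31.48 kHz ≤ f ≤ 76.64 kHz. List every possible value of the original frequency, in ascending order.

Frequencies that alias to 8.78 kHz are k·fs ± 8.78 kHz for integer k ≥ 0.
k=0: 8.78 kHz.
k=1: 22.16 kHz, 39.72 kHz.
k=2: 53.1 kHz, 70.66 kHz.
k=3: 84.04 kHz, 101.6 kHz.
Within [31.48 kHz, 76.64 kHz]: 39.72 kHz, 53.1 kHz, 70.66 kHz.

39.72 kHz, 53.1 kHz, 70.66 kHz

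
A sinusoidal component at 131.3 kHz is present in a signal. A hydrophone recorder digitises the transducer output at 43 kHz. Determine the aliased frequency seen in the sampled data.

2.3 kHz

131.3 kHz mod fs = 2.3 kHz.
2.3 kHz ≤ fs/2 = 21.5 kHz, appears at 2.3 kHz.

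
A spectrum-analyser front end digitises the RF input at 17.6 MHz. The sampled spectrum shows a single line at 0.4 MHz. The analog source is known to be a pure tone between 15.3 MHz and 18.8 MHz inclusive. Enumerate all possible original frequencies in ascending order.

Frequencies that alias to 0.4 MHz are k·fs ± 0.4 MHz for integer k ≥ 0.
k=0: 0.4 MHz.
k=1: 17.2 MHz, 18 MHz.
k=2: 34.8 MHz, 35.6 MHz.
Within [15.3 MHz, 18.8 MHz]: 17.2 MHz, 18 MHz.

17.2 MHz, 18 MHz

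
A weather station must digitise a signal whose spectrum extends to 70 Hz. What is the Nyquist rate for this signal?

Nyquist rate = 2 × 70 Hz = 140 Hz.

140 Hz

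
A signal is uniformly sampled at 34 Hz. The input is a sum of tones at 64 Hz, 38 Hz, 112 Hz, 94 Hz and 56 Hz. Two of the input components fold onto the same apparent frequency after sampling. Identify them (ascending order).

38 Hz, 64 Hz

fs/2 = 17 Hz.
64 Hz mod fs = 30 Hz.
30 Hz > fs/2 = 17 Hz, folds to fs − 30 Hz = 4 Hz.
38 Hz mod fs = 4 Hz.
4 Hz ≤ fs/2 = 17 Hz, appears at 4 Hz.
112 Hz mod fs = 10 Hz.
10 Hz ≤ fs/2 = 17 Hz, appears at 10 Hz.
94 Hz mod fs = 26 Hz.
26 Hz > fs/2 = 17 Hz, folds to fs − 26 Hz = 8 Hz.
56 Hz mod fs = 22 Hz.
22 Hz > fs/2 = 17 Hz, folds to fs − 22 Hz = 12 Hz.
38 Hz and 64 Hz both map to 4 Hz.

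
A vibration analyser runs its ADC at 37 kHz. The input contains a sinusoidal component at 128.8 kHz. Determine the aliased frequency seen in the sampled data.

17.8 kHz

128.8 kHz mod fs = 17.8 kHz.
17.8 kHz ≤ fs/2 = 18.5 kHz, appears at 17.8 kHz.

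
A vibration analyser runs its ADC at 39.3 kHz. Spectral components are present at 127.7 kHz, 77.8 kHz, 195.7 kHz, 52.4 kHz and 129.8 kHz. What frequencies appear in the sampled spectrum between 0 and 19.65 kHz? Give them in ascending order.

0.8 kHz, 9.8 kHz, 11.9 kHz, 13.1 kHz

fs/2 = 19.65 kHz.
127.7 kHz mod fs = 9.8 kHz.
9.8 kHz ≤ fs/2 = 19.65 kHz, appears at 9.8 kHz.
77.8 kHz mod fs = 38.5 kHz.
38.5 kHz > fs/2 = 19.65 kHz, folds to fs − 38.5 kHz = 0.8 kHz.
195.7 kHz mod fs = 38.5 kHz.
38.5 kHz > fs/2 = 19.65 kHz, folds to fs − 38.5 kHz = 0.8 kHz.
52.4 kHz mod fs = 13.1 kHz.
13.1 kHz ≤ fs/2 = 19.65 kHz, appears at 13.1 kHz.
129.8 kHz mod fs = 11.9 kHz.
11.9 kHz ≤ fs/2 = 19.65 kHz, appears at 11.9 kHz.
Distinct values: {0.8 kHz, 9.8 kHz, 11.9 kHz, 13.1 kHz}.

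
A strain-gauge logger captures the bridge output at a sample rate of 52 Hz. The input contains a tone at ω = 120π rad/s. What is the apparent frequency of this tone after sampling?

ω = 120π rad/s → f = ω/(2π) = 60 Hz.
60 Hz mod fs = 8 Hz.
8 Hz ≤ fs/2 = 26 Hz, appears at 8 Hz.

8 Hz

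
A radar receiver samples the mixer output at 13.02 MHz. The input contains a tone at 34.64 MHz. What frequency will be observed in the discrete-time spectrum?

4.42 MHz

34.64 MHz mod fs = 8.6 MHz.
8.6 MHz > fs/2 = 6.51 MHz, folds to fs − 8.6 MHz = 4.42 MHz.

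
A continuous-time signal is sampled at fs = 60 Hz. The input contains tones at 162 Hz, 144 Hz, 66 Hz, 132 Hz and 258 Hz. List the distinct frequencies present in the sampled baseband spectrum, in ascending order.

6 Hz, 12 Hz, 18 Hz, 24 Hz

fs/2 = 30 Hz.
162 Hz mod fs = 42 Hz.
42 Hz > fs/2 = 30 Hz, folds to fs − 42 Hz = 18 Hz.
144 Hz mod fs = 24 Hz.
24 Hz ≤ fs/2 = 30 Hz, appears at 24 Hz.
66 Hz mod fs = 6 Hz.
6 Hz ≤ fs/2 = 30 Hz, appears at 6 Hz.
132 Hz mod fs = 12 Hz.
12 Hz ≤ fs/2 = 30 Hz, appears at 12 Hz.
258 Hz mod fs = 18 Hz.
18 Hz ≤ fs/2 = 30 Hz, appears at 18 Hz.
Distinct values: {6 Hz, 12 Hz, 18 Hz, 24 Hz}.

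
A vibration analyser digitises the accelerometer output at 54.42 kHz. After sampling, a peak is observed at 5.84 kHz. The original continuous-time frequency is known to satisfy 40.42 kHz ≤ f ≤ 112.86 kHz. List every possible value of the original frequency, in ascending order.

Frequencies that alias to 5.84 kHz are k·fs ± 5.84 kHz for integer k ≥ 0.
k=0: 5.84 kHz.
k=1: 48.58 kHz, 60.26 kHz.
k=2: 103 kHz, 114.68 kHz.
k=3: 157.42 kHz, 169.1 kHz.
Within [40.42 kHz, 112.86 kHz]: 48.58 kHz, 60.26 kHz, 103 kHz.

48.58 kHz, 60.26 kHz, 103 kHz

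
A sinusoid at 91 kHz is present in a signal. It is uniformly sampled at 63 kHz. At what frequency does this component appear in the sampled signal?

91 kHz mod fs = 28 kHz.
28 kHz ≤ fs/2 = 31.5 kHz, appears at 28 kHz.

28 kHz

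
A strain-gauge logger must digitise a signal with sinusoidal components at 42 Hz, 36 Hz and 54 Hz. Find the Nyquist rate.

Highest-frequency component: 54 Hz.
Nyquist rate = 2 × 54 Hz = 108 Hz.

108 Hz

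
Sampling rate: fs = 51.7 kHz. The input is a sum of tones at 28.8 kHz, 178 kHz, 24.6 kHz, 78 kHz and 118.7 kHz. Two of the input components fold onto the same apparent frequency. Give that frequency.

fs/2 = 25.85 kHz.
28.8 kHz > fs/2 = 25.85 kHz, folds to fs − 28.8 kHz = 22.9 kHz.
178 kHz mod fs = 22.9 kHz.
22.9 kHz ≤ fs/2 = 25.85 kHz, appears at 22.9 kHz.
24.6 kHz ≤ fs/2 = 25.85 kHz, passes unchanged.
78 kHz mod fs = 26.3 kHz.
26.3 kHz > fs/2 = 25.85 kHz, folds to fs − 26.3 kHz = 25.4 kHz.
118.7 kHz mod fs = 15.3 kHz.
15.3 kHz ≤ fs/2 = 25.85 kHz, appears at 15.3 kHz.
28.8 kHz and 178 kHz both map to 22.9 kHz.

22.9 kHz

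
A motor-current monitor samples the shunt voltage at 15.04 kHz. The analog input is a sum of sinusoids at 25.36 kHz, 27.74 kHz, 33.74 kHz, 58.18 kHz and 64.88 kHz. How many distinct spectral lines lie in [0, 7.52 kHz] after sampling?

fs/2 = 7.52 kHz.
25.36 kHz mod fs = 10.32 kHz.
10.32 kHz > fs/2 = 7.52 kHz, folds to fs − 10.32 kHz = 4.72 kHz.
27.74 kHz mod fs = 12.7 kHz.
12.7 kHz > fs/2 = 7.52 kHz, folds to fs − 12.7 kHz = 2.34 kHz.
33.74 kHz mod fs = 3.66 kHz.
3.66 kHz ≤ fs/2 = 7.52 kHz, appears at 3.66 kHz.
58.18 kHz mod fs = 13.06 kHz.
13.06 kHz > fs/2 = 7.52 kHz, folds to fs − 13.06 kHz = 1.98 kHz.
64.88 kHz mod fs = 4.72 kHz.
4.72 kHz ≤ fs/2 = 7.52 kHz, appears at 4.72 kHz.
Distinct values: {1.98 kHz, 2.34 kHz, 3.66 kHz, 4.72 kHz} → 4.

4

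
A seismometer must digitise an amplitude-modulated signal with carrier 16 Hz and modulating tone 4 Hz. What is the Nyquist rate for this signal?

40 Hz

AM sidebands sit at fc ± fm = 12 Hz and 20 Hz.
Highest-frequency component: 20 Hz.
Nyquist rate = 2 × 20 Hz = 40 Hz.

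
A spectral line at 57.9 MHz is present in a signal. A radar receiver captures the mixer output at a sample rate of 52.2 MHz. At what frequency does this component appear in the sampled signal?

57.9 MHz mod fs = 5.7 MHz.
5.7 MHz ≤ fs/2 = 26.1 MHz, appears at 5.7 MHz.

5.7 MHz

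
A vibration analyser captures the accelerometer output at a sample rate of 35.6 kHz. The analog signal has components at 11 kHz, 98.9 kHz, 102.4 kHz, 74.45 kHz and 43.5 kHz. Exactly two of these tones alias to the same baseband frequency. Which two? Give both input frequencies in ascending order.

43.5 kHz, 98.9 kHz

fs/2 = 17.8 kHz.
11 kHz ≤ fs/2 = 17.8 kHz, passes unchanged.
98.9 kHz mod fs = 27.7 kHz.
27.7 kHz > fs/2 = 17.8 kHz, folds to fs − 27.7 kHz = 7.9 kHz.
102.4 kHz mod fs = 31.2 kHz.
31.2 kHz > fs/2 = 17.8 kHz, folds to fs − 31.2 kHz = 4.4 kHz.
74.45 kHz mod fs = 3.25 kHz.
3.25 kHz ≤ fs/2 = 17.8 kHz, appears at 3.25 kHz.
43.5 kHz mod fs = 7.9 kHz.
7.9 kHz ≤ fs/2 = 17.8 kHz, appears at 7.9 kHz.
43.5 kHz and 98.9 kHz both map to 7.9 kHz.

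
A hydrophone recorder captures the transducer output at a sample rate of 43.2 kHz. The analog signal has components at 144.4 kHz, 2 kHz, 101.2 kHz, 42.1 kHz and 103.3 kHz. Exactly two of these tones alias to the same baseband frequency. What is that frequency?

fs/2 = 21.6 kHz.
144.4 kHz mod fs = 14.8 kHz.
14.8 kHz ≤ fs/2 = 21.6 kHz, appears at 14.8 kHz.
2 kHz ≤ fs/2 = 21.6 kHz, passes unchanged.
101.2 kHz mod fs = 14.8 kHz.
14.8 kHz ≤ fs/2 = 21.6 kHz, appears at 14.8 kHz.
42.1 kHz > fs/2 = 21.6 kHz, folds to fs − 42.1 kHz = 1.1 kHz.
103.3 kHz mod fs = 16.9 kHz.
16.9 kHz ≤ fs/2 = 21.6 kHz, appears at 16.9 kHz.
101.2 kHz and 144.4 kHz both map to 14.8 kHz.

14.8 kHz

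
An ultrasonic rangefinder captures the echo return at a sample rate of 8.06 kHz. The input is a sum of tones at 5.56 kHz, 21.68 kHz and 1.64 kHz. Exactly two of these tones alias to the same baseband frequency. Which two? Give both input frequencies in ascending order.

fs/2 = 4.03 kHz.
5.56 kHz > fs/2 = 4.03 kHz, folds to fs − 5.56 kHz = 2.5 kHz.
21.68 kHz mod fs = 5.56 kHz.
5.56 kHz > fs/2 = 4.03 kHz, folds to fs − 5.56 kHz = 2.5 kHz.
1.64 kHz ≤ fs/2 = 4.03 kHz, passes unchanged.
5.56 kHz and 21.68 kHz both map to 2.5 kHz.

5.56 kHz, 21.68 kHz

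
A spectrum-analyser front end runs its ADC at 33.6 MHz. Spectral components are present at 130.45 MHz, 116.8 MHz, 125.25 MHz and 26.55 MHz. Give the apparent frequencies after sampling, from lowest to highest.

fs/2 = 16.8 MHz.
130.45 MHz mod fs = 29.65 MHz.
29.65 MHz > fs/2 = 16.8 MHz, folds to fs − 29.65 MHz = 3.95 MHz.
116.8 MHz mod fs = 16 MHz.
16 MHz ≤ fs/2 = 16.8 MHz, appears at 16 MHz.
125.25 MHz mod fs = 24.45 MHz.
24.45 MHz > fs/2 = 16.8 MHz, folds to fs − 24.45 MHz = 9.15 MHz.
26.55 MHz > fs/2 = 16.8 MHz, folds to fs − 26.55 MHz = 7.05 MHz.
Distinct values: {3.95 MHz, 7.05 MHz, 9.15 MHz, 16 MHz}.

3.95 MHz, 7.05 MHz, 9.15 MHz, 16 MHz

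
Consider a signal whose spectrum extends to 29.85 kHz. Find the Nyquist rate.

59.7 kHz

Nyquist rate = 2 × 29.85 kHz = 59.7 kHz.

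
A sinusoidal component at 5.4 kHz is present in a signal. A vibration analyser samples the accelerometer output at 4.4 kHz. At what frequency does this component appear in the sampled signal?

1 kHz

5.4 kHz mod fs = 1 kHz.
1 kHz ≤ fs/2 = 2.2 kHz, appears at 1 kHz.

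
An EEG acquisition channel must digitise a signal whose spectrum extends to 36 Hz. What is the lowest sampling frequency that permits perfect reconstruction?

Nyquist rate = 2 × 36 Hz = 72 Hz.

72 Hz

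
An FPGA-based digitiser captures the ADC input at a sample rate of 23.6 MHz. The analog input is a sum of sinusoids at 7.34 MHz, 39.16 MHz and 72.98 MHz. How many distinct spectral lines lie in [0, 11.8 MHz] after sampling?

fs/2 = 11.8 MHz.
7.34 MHz ≤ fs/2 = 11.8 MHz, passes unchanged.
39.16 MHz mod fs = 15.56 MHz.
15.56 MHz > fs/2 = 11.8 MHz, folds to fs − 15.56 MHz = 8.04 MHz.
72.98 MHz mod fs = 2.18 MHz.
2.18 MHz ≤ fs/2 = 11.8 MHz, appears at 2.18 MHz.
Distinct values: {2.18 MHz, 7.34 MHz, 8.04 MHz} → 3.

3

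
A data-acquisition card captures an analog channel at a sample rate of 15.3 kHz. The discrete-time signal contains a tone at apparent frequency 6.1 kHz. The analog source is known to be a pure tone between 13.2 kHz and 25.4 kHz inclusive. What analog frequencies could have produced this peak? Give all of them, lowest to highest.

21.4 kHz, 24.5 kHz

Frequencies that alias to 6.1 kHz are k·fs ± 6.1 kHz for integer k ≥ 0.
k=0: 6.1 kHz.
k=1: 9.2 kHz, 21.4 kHz.
k=2: 24.5 kHz, 36.7 kHz.
k=3: 39.8 kHz, 52 kHz.
Within [13.2 kHz, 25.4 kHz]: 21.4 kHz, 24.5 kHz.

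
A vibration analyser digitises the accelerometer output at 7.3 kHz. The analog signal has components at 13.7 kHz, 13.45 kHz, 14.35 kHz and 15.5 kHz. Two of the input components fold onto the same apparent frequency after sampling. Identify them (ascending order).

13.7 kHz, 15.5 kHz

fs/2 = 3.65 kHz.
13.7 kHz mod fs = 6.4 kHz.
6.4 kHz > fs/2 = 3.65 kHz, folds to fs − 6.4 kHz = 0.9 kHz.
13.45 kHz mod fs = 6.15 kHz.
6.15 kHz > fs/2 = 3.65 kHz, folds to fs − 6.15 kHz = 1.15 kHz.
14.35 kHz mod fs = 7.05 kHz.
7.05 kHz > fs/2 = 3.65 kHz, folds to fs − 7.05 kHz = 0.25 kHz.
15.5 kHz mod fs = 0.9 kHz.
0.9 kHz ≤ fs/2 = 3.65 kHz, appears at 0.9 kHz.
13.7 kHz and 15.5 kHz both map to 0.9 kHz.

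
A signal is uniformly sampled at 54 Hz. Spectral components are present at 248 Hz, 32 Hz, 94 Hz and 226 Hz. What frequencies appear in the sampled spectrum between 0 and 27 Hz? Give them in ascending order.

fs/2 = 27 Hz.
248 Hz mod fs = 32 Hz.
32 Hz > fs/2 = 27 Hz, folds to fs − 32 Hz = 22 Hz.
32 Hz > fs/2 = 27 Hz, folds to fs − 32 Hz = 22 Hz.
94 Hz mod fs = 40 Hz.
40 Hz > fs/2 = 27 Hz, folds to fs − 40 Hz = 14 Hz.
226 Hz mod fs = 10 Hz.
10 Hz ≤ fs/2 = 27 Hz, appears at 10 Hz.
Distinct values: {10 Hz, 14 Hz, 22 Hz}.

10 Hz, 14 Hz, 22 Hz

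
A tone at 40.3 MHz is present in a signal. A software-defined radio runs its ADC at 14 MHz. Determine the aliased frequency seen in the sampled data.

40.3 MHz mod fs = 12.3 MHz.
12.3 MHz > fs/2 = 7 MHz, folds to fs − 12.3 MHz = 1.7 MHz.

1.7 MHz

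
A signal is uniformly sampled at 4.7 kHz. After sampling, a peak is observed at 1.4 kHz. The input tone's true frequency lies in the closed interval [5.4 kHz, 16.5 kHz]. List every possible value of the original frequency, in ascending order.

6.1 kHz, 8 kHz, 10.8 kHz, 12.7 kHz, 15.5 kHz

Frequencies that alias to 1.4 kHz are k·fs ± 1.4 kHz for integer k ≥ 0.
k=0: 1.4 kHz.
k=1: 3.3 kHz, 6.1 kHz.
k=2: 8 kHz, 10.8 kHz.
k=3: 12.7 kHz, 15.5 kHz.
k=4: 17.4 kHz, 20.2 kHz.
Within [5.4 kHz, 16.5 kHz]: 6.1 kHz, 8 kHz, 10.8 kHz, 12.7 kHz, 15.5 kHz.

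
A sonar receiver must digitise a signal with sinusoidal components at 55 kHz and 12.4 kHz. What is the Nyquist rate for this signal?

110 kHz

Highest-frequency component: 55 kHz.
Nyquist rate = 2 × 55 kHz = 110 kHz.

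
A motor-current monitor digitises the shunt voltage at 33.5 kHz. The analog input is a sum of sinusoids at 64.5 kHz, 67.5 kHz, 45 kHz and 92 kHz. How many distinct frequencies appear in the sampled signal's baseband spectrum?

fs/2 = 16.75 kHz.
64.5 kHz mod fs = 31 kHz.
31 kHz > fs/2 = 16.75 kHz, folds to fs − 31 kHz = 2.5 kHz.
67.5 kHz mod fs = 0.5 kHz.
0.5 kHz ≤ fs/2 = 16.75 kHz, appears at 0.5 kHz.
45 kHz mod fs = 11.5 kHz.
11.5 kHz ≤ fs/2 = 16.75 kHz, appears at 11.5 kHz.
92 kHz mod fs = 25 kHz.
25 kHz > fs/2 = 16.75 kHz, folds to fs − 25 kHz = 8.5 kHz.
Distinct values: {0.5 kHz, 2.5 kHz, 8.5 kHz, 11.5 kHz} → 4.

4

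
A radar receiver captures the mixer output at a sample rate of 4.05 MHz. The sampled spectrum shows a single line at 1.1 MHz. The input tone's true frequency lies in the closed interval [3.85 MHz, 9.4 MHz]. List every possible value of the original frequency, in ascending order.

5.15 MHz, 7 MHz, 9.2 MHz

Frequencies that alias to 1.1 MHz are k·fs ± 1.1 MHz for integer k ≥ 0.
k=0: 1.1 MHz.
k=1: 2.95 MHz, 5.15 MHz.
k=2: 7 MHz, 9.2 MHz.
k=3: 11.05 MHz, 13.25 MHz.
Within [3.85 MHz, 9.4 MHz]: 5.15 MHz, 7 MHz, 9.2 MHz.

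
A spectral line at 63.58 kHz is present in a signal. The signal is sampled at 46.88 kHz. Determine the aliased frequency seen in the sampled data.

16.7 kHz

63.58 kHz mod fs = 16.7 kHz.
16.7 kHz ≤ fs/2 = 23.44 kHz, appears at 16.7 kHz.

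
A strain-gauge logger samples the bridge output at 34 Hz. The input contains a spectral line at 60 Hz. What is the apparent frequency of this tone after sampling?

8 Hz

60 Hz mod fs = 26 Hz.
26 Hz > fs/2 = 17 Hz, folds to fs − 26 Hz = 8 Hz.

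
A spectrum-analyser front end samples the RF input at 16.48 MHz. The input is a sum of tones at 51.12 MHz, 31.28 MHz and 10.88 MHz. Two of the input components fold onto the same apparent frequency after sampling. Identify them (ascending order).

31.28 MHz, 51.12 MHz

fs/2 = 8.24 MHz.
51.12 MHz mod fs = 1.68 MHz.
1.68 MHz ≤ fs/2 = 8.24 MHz, appears at 1.68 MHz.
31.28 MHz mod fs = 14.8 MHz.
14.8 MHz > fs/2 = 8.24 MHz, folds to fs − 14.8 MHz = 1.68 MHz.
10.88 MHz > fs/2 = 8.24 MHz, folds to fs − 10.88 MHz = 5.6 MHz.
31.28 MHz and 51.12 MHz both map to 1.68 MHz.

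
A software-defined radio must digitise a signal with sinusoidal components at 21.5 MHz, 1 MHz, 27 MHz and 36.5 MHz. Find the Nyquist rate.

Highest-frequency component: 36.5 MHz.
Nyquist rate = 2 × 36.5 MHz = 73 MHz.

73 MHz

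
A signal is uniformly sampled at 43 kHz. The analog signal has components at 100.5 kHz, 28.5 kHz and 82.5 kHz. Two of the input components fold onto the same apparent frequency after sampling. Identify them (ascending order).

28.5 kHz, 100.5 kHz

fs/2 = 21.5 kHz.
100.5 kHz mod fs = 14.5 kHz.
14.5 kHz ≤ fs/2 = 21.5 kHz, appears at 14.5 kHz.
28.5 kHz > fs/2 = 21.5 kHz, folds to fs − 28.5 kHz = 14.5 kHz.
82.5 kHz mod fs = 39.5 kHz.
39.5 kHz > fs/2 = 21.5 kHz, folds to fs − 39.5 kHz = 3.5 kHz.
28.5 kHz and 100.5 kHz both map to 14.5 kHz.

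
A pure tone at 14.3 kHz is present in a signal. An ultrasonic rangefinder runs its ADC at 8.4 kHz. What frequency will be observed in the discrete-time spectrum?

14.3 kHz mod fs = 5.9 kHz.
5.9 kHz > fs/2 = 4.2 kHz, folds to fs − 5.9 kHz = 2.5 kHz.

2.5 kHz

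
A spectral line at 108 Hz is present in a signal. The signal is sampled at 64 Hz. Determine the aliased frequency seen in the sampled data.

20 Hz

108 Hz mod fs = 44 Hz.
44 Hz > fs/2 = 32 Hz, folds to fs − 44 Hz = 20 Hz.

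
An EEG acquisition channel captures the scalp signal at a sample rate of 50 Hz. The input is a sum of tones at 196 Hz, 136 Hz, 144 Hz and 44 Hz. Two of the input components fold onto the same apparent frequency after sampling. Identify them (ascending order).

fs/2 = 25 Hz.
196 Hz mod fs = 46 Hz.
46 Hz > fs/2 = 25 Hz, folds to fs − 46 Hz = 4 Hz.
136 Hz mod fs = 36 Hz.
36 Hz > fs/2 = 25 Hz, folds to fs − 36 Hz = 14 Hz.
144 Hz mod fs = 44 Hz.
44 Hz > fs/2 = 25 Hz, folds to fs − 44 Hz = 6 Hz.
44 Hz > fs/2 = 25 Hz, folds to fs − 44 Hz = 6 Hz.
44 Hz and 144 Hz both map to 6 Hz.

44 Hz, 144 Hz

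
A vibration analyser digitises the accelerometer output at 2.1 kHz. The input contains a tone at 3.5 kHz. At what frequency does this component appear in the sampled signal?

0.7 kHz

3.5 kHz mod fs = 1.4 kHz.
1.4 kHz > fs/2 = 1.05 kHz, folds to fs − 1.4 kHz = 0.7 kHz.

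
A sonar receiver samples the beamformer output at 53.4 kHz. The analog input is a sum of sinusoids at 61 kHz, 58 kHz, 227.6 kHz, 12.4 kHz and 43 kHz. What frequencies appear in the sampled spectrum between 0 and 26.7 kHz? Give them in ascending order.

4.6 kHz, 7.6 kHz, 10.4 kHz, 12.4 kHz, 14 kHz

fs/2 = 26.7 kHz.
61 kHz mod fs = 7.6 kHz.
7.6 kHz ≤ fs/2 = 26.7 kHz, appears at 7.6 kHz.
58 kHz mod fs = 4.6 kHz.
4.6 kHz ≤ fs/2 = 26.7 kHz, appears at 4.6 kHz.
227.6 kHz mod fs = 14 kHz.
14 kHz ≤ fs/2 = 26.7 kHz, appears at 14 kHz.
12.4 kHz ≤ fs/2 = 26.7 kHz, passes unchanged.
43 kHz > fs/2 = 26.7 kHz, folds to fs − 43 kHz = 10.4 kHz.
Distinct values: {4.6 kHz, 7.6 kHz, 10.4 kHz, 12.4 kHz, 14 kHz}.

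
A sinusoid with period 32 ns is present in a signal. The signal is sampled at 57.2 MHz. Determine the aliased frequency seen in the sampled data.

T = 32 ns → f = 1/T = 31.25 MHz.
31.25 MHz > fs/2 = 28.6 MHz, folds to fs − 31.25 MHz = 25.95 MHz.

25.95 MHz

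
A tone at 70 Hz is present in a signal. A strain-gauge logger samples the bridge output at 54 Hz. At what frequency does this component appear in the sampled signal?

16 Hz

70 Hz mod fs = 16 Hz.
16 Hz ≤ fs/2 = 27 Hz, appears at 16 Hz.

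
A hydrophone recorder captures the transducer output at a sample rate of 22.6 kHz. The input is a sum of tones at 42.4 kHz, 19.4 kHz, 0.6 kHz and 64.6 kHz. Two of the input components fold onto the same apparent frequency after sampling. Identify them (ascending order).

fs/2 = 11.3 kHz.
42.4 kHz mod fs = 19.8 kHz.
19.8 kHz > fs/2 = 11.3 kHz, folds to fs − 19.8 kHz = 2.8 kHz.
19.4 kHz > fs/2 = 11.3 kHz, folds to fs − 19.4 kHz = 3.2 kHz.
0.6 kHz ≤ fs/2 = 11.3 kHz, passes unchanged.
64.6 kHz mod fs = 19.4 kHz.
19.4 kHz > fs/2 = 11.3 kHz, folds to fs − 19.4 kHz = 3.2 kHz.
19.4 kHz and 64.6 kHz both map to 3.2 kHz.

19.4 kHz, 64.6 kHz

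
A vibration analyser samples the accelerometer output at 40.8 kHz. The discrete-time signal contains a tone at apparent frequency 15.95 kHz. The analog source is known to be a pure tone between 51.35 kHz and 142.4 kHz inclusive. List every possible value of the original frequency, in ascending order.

56.75 kHz, 65.65 kHz, 97.55 kHz, 106.45 kHz, 138.35 kHz

Frequencies that alias to 15.95 kHz are k·fs ± 15.95 kHz for integer k ≥ 0.
k=0: 15.95 kHz.
k=1: 24.85 kHz, 56.75 kHz.
k=2: 65.65 kHz, 97.55 kHz.
k=3: 106.45 kHz, 138.35 kHz.
k=4: 147.25 kHz, 179.15 kHz.
Within [51.35 kHz, 142.4 kHz]: 56.75 kHz, 65.65 kHz, 97.55 kHz, 106.45 kHz, 138.35 kHz.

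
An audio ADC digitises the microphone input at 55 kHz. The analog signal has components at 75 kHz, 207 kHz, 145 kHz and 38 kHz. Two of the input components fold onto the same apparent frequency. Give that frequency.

20 kHz

fs/2 = 27.5 kHz.
75 kHz mod fs = 20 kHz.
20 kHz ≤ fs/2 = 27.5 kHz, appears at 20 kHz.
207 kHz mod fs = 42 kHz.
42 kHz > fs/2 = 27.5 kHz, folds to fs − 42 kHz = 13 kHz.
145 kHz mod fs = 35 kHz.
35 kHz > fs/2 = 27.5 kHz, folds to fs − 35 kHz = 20 kHz.
38 kHz > fs/2 = 27.5 kHz, folds to fs − 38 kHz = 17 kHz.
75 kHz and 145 kHz both map to 20 kHz.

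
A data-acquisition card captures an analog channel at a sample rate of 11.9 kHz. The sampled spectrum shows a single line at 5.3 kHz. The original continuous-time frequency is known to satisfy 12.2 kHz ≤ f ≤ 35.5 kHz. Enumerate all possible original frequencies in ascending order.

17.2 kHz, 18.5 kHz, 29.1 kHz, 30.4 kHz

Frequencies that alias to 5.3 kHz are k·fs ± 5.3 kHz for integer k ≥ 0.
k=0: 5.3 kHz.
k=1: 6.6 kHz, 17.2 kHz.
k=2: 18.5 kHz, 29.1 kHz.
k=3: 30.4 kHz, 41 kHz.
k=4: 42.3 kHz, 52.9 kHz.
Within [12.2 kHz, 35.5 kHz]: 17.2 kHz, 18.5 kHz, 29.1 kHz, 30.4 kHz.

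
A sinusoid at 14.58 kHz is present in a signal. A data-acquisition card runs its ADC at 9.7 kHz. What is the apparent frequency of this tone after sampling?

4.82 kHz

14.58 kHz mod fs = 4.88 kHz.
4.88 kHz > fs/2 = 4.85 kHz, folds to fs − 4.88 kHz = 4.82 kHz.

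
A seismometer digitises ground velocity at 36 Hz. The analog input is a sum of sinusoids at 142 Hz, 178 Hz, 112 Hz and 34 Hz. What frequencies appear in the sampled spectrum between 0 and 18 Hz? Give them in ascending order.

fs/2 = 18 Hz.
142 Hz mod fs = 34 Hz.
34 Hz > fs/2 = 18 Hz, folds to fs − 34 Hz = 2 Hz.
178 Hz mod fs = 34 Hz.
34 Hz > fs/2 = 18 Hz, folds to fs − 34 Hz = 2 Hz.
112 Hz mod fs = 4 Hz.
4 Hz ≤ fs/2 = 18 Hz, appears at 4 Hz.
34 Hz > fs/2 = 18 Hz, folds to fs − 34 Hz = 2 Hz.
Distinct values: {2 Hz, 4 Hz}.

2 Hz, 4 Hz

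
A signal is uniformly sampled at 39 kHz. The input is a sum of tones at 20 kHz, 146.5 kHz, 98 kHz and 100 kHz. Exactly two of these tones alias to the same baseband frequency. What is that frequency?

fs/2 = 19.5 kHz.
20 kHz > fs/2 = 19.5 kHz, folds to fs − 20 kHz = 19 kHz.
146.5 kHz mod fs = 29.5 kHz.
29.5 kHz > fs/2 = 19.5 kHz, folds to fs − 29.5 kHz = 9.5 kHz.
98 kHz mod fs = 20 kHz.
20 kHz > fs/2 = 19.5 kHz, folds to fs − 20 kHz = 19 kHz.
100 kHz mod fs = 22 kHz.
22 kHz > fs/2 = 19.5 kHz, folds to fs − 22 kHz = 17 kHz.
20 kHz and 98 kHz both map to 19 kHz.

19 kHz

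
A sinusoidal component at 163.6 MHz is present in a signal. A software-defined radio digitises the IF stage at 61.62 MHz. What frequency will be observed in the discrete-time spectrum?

163.6 MHz mod fs = 40.36 MHz.
40.36 MHz > fs/2 = 30.81 MHz, folds to fs − 40.36 MHz = 21.26 MHz.

21.26 MHz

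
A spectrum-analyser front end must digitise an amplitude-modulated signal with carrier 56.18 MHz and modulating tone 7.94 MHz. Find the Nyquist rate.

128.24 MHz

AM sidebands sit at fc ± fm = 48.24 MHz and 64.12 MHz.
Highest-frequency component: 64.12 MHz.
Nyquist rate = 2 × 64.12 MHz = 128.24 MHz.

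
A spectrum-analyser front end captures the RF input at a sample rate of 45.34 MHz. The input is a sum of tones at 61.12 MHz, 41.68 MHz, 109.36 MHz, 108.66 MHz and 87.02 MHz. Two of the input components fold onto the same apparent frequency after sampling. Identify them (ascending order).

41.68 MHz, 87.02 MHz

fs/2 = 22.67 MHz.
61.12 MHz mod fs = 15.78 MHz.
15.78 MHz ≤ fs/2 = 22.67 MHz, appears at 15.78 MHz.
41.68 MHz > fs/2 = 22.67 MHz, folds to fs − 41.68 MHz = 3.66 MHz.
109.36 MHz mod fs = 18.68 MHz.
18.68 MHz ≤ fs/2 = 22.67 MHz, appears at 18.68 MHz.
108.66 MHz mod fs = 17.98 MHz.
17.98 MHz ≤ fs/2 = 22.67 MHz, appears at 17.98 MHz.
87.02 MHz mod fs = 41.68 MHz.
41.68 MHz > fs/2 = 22.67 MHz, folds to fs − 41.68 MHz = 3.66 MHz.
41.68 MHz and 87.02 MHz both map to 3.66 MHz.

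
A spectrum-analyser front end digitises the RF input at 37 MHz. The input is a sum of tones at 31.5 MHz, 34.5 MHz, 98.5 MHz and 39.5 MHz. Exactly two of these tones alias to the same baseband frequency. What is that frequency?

fs/2 = 18.5 MHz.
31.5 MHz > fs/2 = 18.5 MHz, folds to fs − 31.5 MHz = 5.5 MHz.
34.5 MHz > fs/2 = 18.5 MHz, folds to fs − 34.5 MHz = 2.5 MHz.
98.5 MHz mod fs = 24.5 MHz.
24.5 MHz > fs/2 = 18.5 MHz, folds to fs − 24.5 MHz = 12.5 MHz.
39.5 MHz mod fs = 2.5 MHz.
2.5 MHz ≤ fs/2 = 18.5 MHz, appears at 2.5 MHz.
34.5 MHz and 39.5 MHz both map to 2.5 MHz.

2.5 MHz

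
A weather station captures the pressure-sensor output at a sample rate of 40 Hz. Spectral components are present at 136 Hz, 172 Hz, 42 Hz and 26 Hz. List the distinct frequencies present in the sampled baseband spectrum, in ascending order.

fs/2 = 20 Hz.
136 Hz mod fs = 16 Hz.
16 Hz ≤ fs/2 = 20 Hz, appears at 16 Hz.
172 Hz mod fs = 12 Hz.
12 Hz ≤ fs/2 = 20 Hz, appears at 12 Hz.
42 Hz mod fs = 2 Hz.
2 Hz ≤ fs/2 = 20 Hz, appears at 2 Hz.
26 Hz > fs/2 = 20 Hz, folds to fs − 26 Hz = 14 Hz.
Distinct values: {2 Hz, 12 Hz, 14 Hz, 16 Hz}.

2 Hz, 12 Hz, 14 Hz, 16 Hz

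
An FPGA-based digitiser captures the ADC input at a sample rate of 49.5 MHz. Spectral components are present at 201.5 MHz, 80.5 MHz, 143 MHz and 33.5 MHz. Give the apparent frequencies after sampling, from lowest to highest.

fs/2 = 24.75 MHz.
201.5 MHz mod fs = 3.5 MHz.
3.5 MHz ≤ fs/2 = 24.75 MHz, appears at 3.5 MHz.
80.5 MHz mod fs = 31 MHz.
31 MHz > fs/2 = 24.75 MHz, folds to fs − 31 MHz = 18.5 MHz.
143 MHz mod fs = 44 MHz.
44 MHz > fs/2 = 24.75 MHz, folds to fs − 44 MHz = 5.5 MHz.
33.5 MHz > fs/2 = 24.75 MHz, folds to fs − 33.5 MHz = 16 MHz.
Distinct values: {3.5 MHz, 5.5 MHz, 16 MHz, 18.5 MHz}.

3.5 MHz, 5.5 MHz, 16 MHz, 18.5 MHz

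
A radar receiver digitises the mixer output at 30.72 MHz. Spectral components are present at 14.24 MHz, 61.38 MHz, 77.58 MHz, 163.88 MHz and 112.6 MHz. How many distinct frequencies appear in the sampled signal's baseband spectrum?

4

fs/2 = 15.36 MHz.
14.24 MHz ≤ fs/2 = 15.36 MHz, passes unchanged.
61.38 MHz mod fs = 30.66 MHz.
30.66 MHz > fs/2 = 15.36 MHz, folds to fs − 30.66 MHz = 0.06 MHz.
77.58 MHz mod fs = 16.14 MHz.
16.14 MHz > fs/2 = 15.36 MHz, folds to fs − 16.14 MHz = 14.58 MHz.
163.88 MHz mod fs = 10.28 MHz.
10.28 MHz ≤ fs/2 = 15.36 MHz, appears at 10.28 MHz.
112.6 MHz mod fs = 20.44 MHz.
20.44 MHz > fs/2 = 15.36 MHz, folds to fs − 20.44 MHz = 10.28 MHz.
Distinct values: {0.06 MHz, 10.28 MHz, 14.24 MHz, 14.58 MHz} → 4.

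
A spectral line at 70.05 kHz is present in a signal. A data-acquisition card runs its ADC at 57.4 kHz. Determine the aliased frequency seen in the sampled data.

70.05 kHz mod fs = 12.65 kHz.
12.65 kHz ≤ fs/2 = 28.7 kHz, appears at 12.65 kHz.

12.65 kHz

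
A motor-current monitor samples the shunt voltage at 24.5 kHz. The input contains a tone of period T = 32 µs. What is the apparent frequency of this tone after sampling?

T = 32 µs → f = 1/T = 31.25 kHz.
31.25 kHz mod fs = 6.75 kHz.
6.75 kHz ≤ fs/2 = 12.25 kHz, appears at 6.75 kHz.

6.75 kHz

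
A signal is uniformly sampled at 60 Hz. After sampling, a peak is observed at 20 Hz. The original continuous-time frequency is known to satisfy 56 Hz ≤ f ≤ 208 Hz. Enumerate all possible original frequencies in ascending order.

Frequencies that alias to 20 Hz are k·fs ± 20 Hz for integer k ≥ 0.
k=0: 20 Hz.
k=1: 40 Hz, 80 Hz.
k=2: 100 Hz, 140 Hz.
k=3: 160 Hz, 200 Hz.
k=4: 220 Hz, 260 Hz.
Within [56 Hz, 208 Hz]: 80 Hz, 100 Hz, 140 Hz, 160 Hz, 200 Hz.

80 Hz, 100 Hz, 140 Hz, 160 Hz, 200 Hz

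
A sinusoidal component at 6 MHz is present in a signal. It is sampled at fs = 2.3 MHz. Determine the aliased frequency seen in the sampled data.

6 MHz mod fs = 1.4 MHz.
1.4 MHz > fs/2 = 1.15 MHz, folds to fs − 1.4 MHz = 0.9 MHz.

0.9 MHz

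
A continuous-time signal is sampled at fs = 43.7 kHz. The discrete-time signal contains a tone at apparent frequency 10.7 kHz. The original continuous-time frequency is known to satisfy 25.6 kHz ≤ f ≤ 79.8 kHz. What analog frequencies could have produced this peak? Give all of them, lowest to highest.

33 kHz, 54.4 kHz, 76.7 kHz

Frequencies that alias to 10.7 kHz are k·fs ± 10.7 kHz for integer k ≥ 0.
k=0: 10.7 kHz.
k=1: 33 kHz, 54.4 kHz.
k=2: 76.7 kHz, 98.1 kHz.
k=3: 120.4 kHz, 141.8 kHz.
Within [25.6 kHz, 79.8 kHz]: 33 kHz, 54.4 kHz, 76.7 kHz.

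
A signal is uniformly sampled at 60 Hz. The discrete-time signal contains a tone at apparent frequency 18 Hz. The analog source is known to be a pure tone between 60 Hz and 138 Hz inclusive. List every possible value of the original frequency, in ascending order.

Frequencies that alias to 18 Hz are k·fs ± 18 Hz for integer k ≥ 0.
k=0: 18 Hz.
k=1: 42 Hz, 78 Hz.
k=2: 102 Hz, 138 Hz.
k=3: 162 Hz, 198 Hz.
Within [60 Hz, 138 Hz]: 78 Hz, 102 Hz, 138 Hz.

78 Hz, 102 Hz, 138 Hz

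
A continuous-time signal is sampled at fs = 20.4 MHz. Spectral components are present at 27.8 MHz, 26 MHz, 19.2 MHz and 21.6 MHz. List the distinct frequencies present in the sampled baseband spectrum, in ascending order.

fs/2 = 10.2 MHz.
27.8 MHz mod fs = 7.4 MHz.
7.4 MHz ≤ fs/2 = 10.2 MHz, appears at 7.4 MHz.
26 MHz mod fs = 5.6 MHz.
5.6 MHz ≤ fs/2 = 10.2 MHz, appears at 5.6 MHz.
19.2 MHz > fs/2 = 10.2 MHz, folds to fs − 19.2 MHz = 1.2 MHz.
21.6 MHz mod fs = 1.2 MHz.
1.2 MHz ≤ fs/2 = 10.2 MHz, appears at 1.2 MHz.
Distinct values: {1.2 MHz, 5.6 MHz, 7.4 MHz}.

1.2 MHz, 5.6 MHz, 7.4 MHz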